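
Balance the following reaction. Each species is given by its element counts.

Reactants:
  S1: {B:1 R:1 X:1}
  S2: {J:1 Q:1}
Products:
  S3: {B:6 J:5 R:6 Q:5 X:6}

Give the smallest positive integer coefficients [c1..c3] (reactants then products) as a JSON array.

Coefficients: [6, 5, 1]

B: 6·1+5·0 = 6 | 1·6 = 6
J: 6·0+5·1 = 5 | 1·5 = 5
R: 6·1+5·0 = 6 | 1·6 = 6
Q: 6·0+5·1 = 5 | 1·5 = 5
X: 6·1+5·0 = 6 | 1·6 = 6
gcd(6,5,1) = 1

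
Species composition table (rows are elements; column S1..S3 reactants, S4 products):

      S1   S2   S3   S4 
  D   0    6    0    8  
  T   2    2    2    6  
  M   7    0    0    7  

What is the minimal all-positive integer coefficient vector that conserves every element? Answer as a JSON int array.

D: 3·0+4·6+2·0 = 24 | 3·8 = 24
T: 3·2+4·2+2·2 = 18 | 3·6 = 18
M: 3·7+4·0+2·0 = 21 | 3·7 = 21
gcd(3,4,2,3) = 1

Coefficients: [3, 4, 2, 3]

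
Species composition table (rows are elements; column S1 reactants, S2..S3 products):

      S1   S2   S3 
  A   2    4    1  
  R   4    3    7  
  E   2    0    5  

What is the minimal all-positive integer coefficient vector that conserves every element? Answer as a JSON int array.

A: 5·2 = 10 | 2·4+2·1 = 10
R: 5·4 = 20 | 2·3+2·7 = 20
E: 5·2 = 10 | 2·0+2·5 = 10
gcd(5,2,2) = 1

Coefficients: [5, 2, 2]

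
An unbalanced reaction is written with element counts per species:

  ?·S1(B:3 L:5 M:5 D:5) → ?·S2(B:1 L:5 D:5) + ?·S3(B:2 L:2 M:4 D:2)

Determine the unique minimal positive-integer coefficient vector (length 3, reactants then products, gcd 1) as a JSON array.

Coefficients: [4, 2, 5]

B: 4·3 = 12 | 2·1+5·2 = 12
L: 4·5 = 20 | 2·5+5·2 = 20
M: 4·5 = 20 | 2·0+5·4 = 20
D: 4·5 = 20 | 2·5+5·2 = 20
gcd(4,2,5) = 1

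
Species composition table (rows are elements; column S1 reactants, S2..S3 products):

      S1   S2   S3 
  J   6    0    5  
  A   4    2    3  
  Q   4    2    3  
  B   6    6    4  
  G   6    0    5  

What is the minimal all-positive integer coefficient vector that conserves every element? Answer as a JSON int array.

J: 5·6 = 30 | 1·0+6·5 = 30
A: 5·4 = 20 | 1·2+6·3 = 20
Q: 5·4 = 20 | 1·2+6·3 = 20
B: 5·6 = 30 | 1·6+6·4 = 30
G: 5·6 = 30 | 1·0+6·5 = 30
gcd(5,1,6) = 1

Coefficients: [5, 1, 6]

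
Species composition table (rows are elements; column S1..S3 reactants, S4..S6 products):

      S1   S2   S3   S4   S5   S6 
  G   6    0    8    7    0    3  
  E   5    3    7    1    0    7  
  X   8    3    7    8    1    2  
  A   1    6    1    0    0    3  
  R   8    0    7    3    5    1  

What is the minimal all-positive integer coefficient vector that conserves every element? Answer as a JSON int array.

G: 1·6+2·0+5·8 = 46 | 4·7+5·0+6·3 = 46
E: 1·5+2·3+5·7 = 46 | 4·1+5·0+6·7 = 46
X: 1·8+2·3+5·7 = 49 | 4·8+5·1+6·2 = 49
A: 1·1+2·6+5·1 = 18 | 4·0+5·0+6·3 = 18
R: 1·8+2·0+5·7 = 43 | 4·3+5·5+6·1 = 43
gcd(1,2,5,4,5,6) = 1

Coefficients: [1, 2, 5, 4, 5, 6]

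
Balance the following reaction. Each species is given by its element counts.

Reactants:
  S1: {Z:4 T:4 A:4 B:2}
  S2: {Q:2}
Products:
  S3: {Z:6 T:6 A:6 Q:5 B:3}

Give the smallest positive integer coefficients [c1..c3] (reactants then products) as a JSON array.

Coefficients: [3, 5, 2]

Z: 3·4+5·0 = 12 | 2·6 = 12
T: 3·4+5·0 = 12 | 2·6 = 12
A: 3·4+5·0 = 12 | 2·6 = 12
Q: 3·0+5·2 = 10 | 2·5 = 10
B: 3·2+5·0 = 6 | 2·3 = 6
gcd(3,5,2) = 1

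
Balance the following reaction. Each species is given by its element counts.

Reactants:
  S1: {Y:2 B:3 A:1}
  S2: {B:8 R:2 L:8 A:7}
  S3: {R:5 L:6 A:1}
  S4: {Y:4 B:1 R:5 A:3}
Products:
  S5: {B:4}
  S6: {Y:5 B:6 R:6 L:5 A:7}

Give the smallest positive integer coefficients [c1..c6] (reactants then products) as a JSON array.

Y: 5·2+3·0+1·0+5·4 = 30 | 2·0+6·5 = 30
B: 5·3+3·8+1·0+5·1 = 44 | 2·4+6·6 = 44
R: 5·0+3·2+1·5+5·5 = 36 | 2·0+6·6 = 36
L: 5·0+3·8+1·6+5·0 = 30 | 2·0+6·5 = 30
A: 5·1+3·7+1·1+5·3 = 42 | 2·0+6·7 = 42
gcd(5,3,1,5,2,6) = 1

Coefficients: [5, 3, 1, 5, 2, 6]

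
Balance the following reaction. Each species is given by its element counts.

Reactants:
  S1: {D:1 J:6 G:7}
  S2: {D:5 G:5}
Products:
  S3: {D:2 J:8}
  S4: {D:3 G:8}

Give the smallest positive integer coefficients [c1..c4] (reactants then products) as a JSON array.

Coefficients: [4, 4, 3, 6]

D: 4·1+4·5 = 24 | 3·2+6·3 = 24
J: 4·6+4·0 = 24 | 3·8+6·0 = 24
G: 4·7+4·5 = 48 | 3·0+6·8 = 48
gcd(4,4,3,6) = 1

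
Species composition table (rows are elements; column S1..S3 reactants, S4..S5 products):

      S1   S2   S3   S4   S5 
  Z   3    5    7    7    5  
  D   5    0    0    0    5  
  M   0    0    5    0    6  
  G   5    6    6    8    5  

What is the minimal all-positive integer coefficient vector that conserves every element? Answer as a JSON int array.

Z: 5·3+2·5+6·7 = 67 | 6·7+5·5 = 67
D: 5·5+2·0+6·0 = 25 | 6·0+5·5 = 25
M: 5·0+2·0+6·5 = 30 | 6·0+5·6 = 30
G: 5·5+2·6+6·6 = 73 | 6·8+5·5 = 73
gcd(5,2,6,6,5) = 1

Coefficients: [5, 2, 6, 6, 5]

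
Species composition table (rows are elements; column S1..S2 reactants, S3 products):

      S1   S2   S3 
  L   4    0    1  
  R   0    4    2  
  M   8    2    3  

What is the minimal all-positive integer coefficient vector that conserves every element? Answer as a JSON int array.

L: 1·4+2·0 = 4 | 4·1 = 4
R: 1·0+2·4 = 8 | 4·2 = 8
M: 1·8+2·2 = 12 | 4·3 = 12
gcd(1,2,4) = 1

Coefficients: [1, 2, 4]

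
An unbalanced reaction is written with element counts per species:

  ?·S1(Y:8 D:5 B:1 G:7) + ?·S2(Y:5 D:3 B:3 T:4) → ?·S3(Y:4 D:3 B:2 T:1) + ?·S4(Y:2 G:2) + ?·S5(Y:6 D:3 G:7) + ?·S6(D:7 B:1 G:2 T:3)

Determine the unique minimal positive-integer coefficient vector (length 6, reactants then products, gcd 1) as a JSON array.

Y: 5·8+2·5 = 50 | 5·4+6·2+3·6+1·0 = 50
D: 5·5+2·3 = 31 | 5·3+6·0+3·3+1·7 = 31
B: 5·1+2·3 = 11 | 5·2+6·0+3·0+1·1 = 11
G: 5·7+2·0 = 35 | 5·0+6·2+3·7+1·2 = 35
T: 5·0+2·4 = 8 | 5·1+6·0+3·0+1·3 = 8
gcd(5,2,5,6,3,1) = 1

Coefficients: [5, 2, 5, 6, 3, 1]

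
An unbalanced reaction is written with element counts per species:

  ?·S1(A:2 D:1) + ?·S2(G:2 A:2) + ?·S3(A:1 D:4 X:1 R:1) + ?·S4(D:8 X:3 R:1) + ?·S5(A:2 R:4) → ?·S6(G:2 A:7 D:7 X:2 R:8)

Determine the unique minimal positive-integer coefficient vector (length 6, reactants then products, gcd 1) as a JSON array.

Coefficients: [1, 3, 3, 1, 5, 3]

G: 1·0+3·2+3·0+1·0+5·0 = 6 | 3·2 = 6
A: 1·2+3·2+3·1+1·0+5·2 = 21 | 3·7 = 21
D: 1·1+3·0+3·4+1·8+5·0 = 21 | 3·7 = 21
X: 1·0+3·0+3·1+1·3+5·0 = 6 | 3·2 = 6
R: 1·0+3·0+3·1+1·1+5·4 = 24 | 3·8 = 24
gcd(1,3,3,1,5,3) = 1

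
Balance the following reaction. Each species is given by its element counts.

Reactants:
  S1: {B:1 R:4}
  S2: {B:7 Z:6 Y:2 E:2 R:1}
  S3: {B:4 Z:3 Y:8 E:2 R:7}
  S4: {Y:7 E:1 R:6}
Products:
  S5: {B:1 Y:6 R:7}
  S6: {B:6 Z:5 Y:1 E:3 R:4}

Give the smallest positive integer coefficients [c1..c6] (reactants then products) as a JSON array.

Coefficients: [5, 2, 1, 3, 5, 3]

B: 5·1+2·7+1·4+3·0 = 23 | 5·1+3·6 = 23
Z: 5·0+2·6+1·3+3·0 = 15 | 5·0+3·5 = 15
Y: 5·0+2·2+1·8+3·7 = 33 | 5·6+3·1 = 33
E: 5·0+2·2+1·2+3·1 = 9 | 5·0+3·3 = 9
R: 5·4+2·1+1·7+3·6 = 47 | 5·7+3·4 = 47
gcd(5,2,1,3,5,3) = 1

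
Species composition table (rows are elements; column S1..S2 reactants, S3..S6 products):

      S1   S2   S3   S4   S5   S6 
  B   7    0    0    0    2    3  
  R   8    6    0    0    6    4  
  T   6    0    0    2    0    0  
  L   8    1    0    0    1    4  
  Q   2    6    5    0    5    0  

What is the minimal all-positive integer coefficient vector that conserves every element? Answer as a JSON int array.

Coefficients: [2, 1, 1, 6, 1, 4]

B: 2·7+1·0 = 14 | 1·0+6·0+1·2+4·3 = 14
R: 2·8+1·6 = 22 | 1·0+6·0+1·6+4·4 = 22
T: 2·6+1·0 = 12 | 1·0+6·2+1·0+4·0 = 12
L: 2·8+1·1 = 17 | 1·0+6·0+1·1+4·4 = 17
Q: 2·2+1·6 = 10 | 1·5+6·0+1·5+4·0 = 10
gcd(2,1,1,6,1,4) = 1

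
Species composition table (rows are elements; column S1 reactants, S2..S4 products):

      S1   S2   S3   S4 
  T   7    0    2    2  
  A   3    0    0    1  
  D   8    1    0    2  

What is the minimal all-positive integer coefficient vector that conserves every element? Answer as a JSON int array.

T: 2·7 = 14 | 4·0+1·2+6·2 = 14
A: 2·3 = 6 | 4·0+1·0+6·1 = 6
D: 2·8 = 16 | 4·1+1·0+6·2 = 16
gcd(2,4,1,6) = 1

Coefficients: [2, 4, 1, 6]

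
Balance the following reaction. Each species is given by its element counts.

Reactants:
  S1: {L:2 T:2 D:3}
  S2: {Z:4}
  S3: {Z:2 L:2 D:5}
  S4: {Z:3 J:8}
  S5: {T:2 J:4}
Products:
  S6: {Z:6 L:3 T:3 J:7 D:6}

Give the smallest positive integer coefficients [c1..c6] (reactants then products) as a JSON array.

Coefficients: [3, 3, 3, 2, 3, 4]

Z: 3·0+3·4+3·2+2·3+3·0 = 24 | 4·6 = 24
L: 3·2+3·0+3·2+2·0+3·0 = 12 | 4·3 = 12
T: 3·2+3·0+3·0+2·0+3·2 = 12 | 4·3 = 12
J: 3·0+3·0+3·0+2·8+3·4 = 28 | 4·7 = 28
D: 3·3+3·0+3·5+2·0+3·0 = 24 | 4·6 = 24
gcd(3,3,3,2,3,4) = 1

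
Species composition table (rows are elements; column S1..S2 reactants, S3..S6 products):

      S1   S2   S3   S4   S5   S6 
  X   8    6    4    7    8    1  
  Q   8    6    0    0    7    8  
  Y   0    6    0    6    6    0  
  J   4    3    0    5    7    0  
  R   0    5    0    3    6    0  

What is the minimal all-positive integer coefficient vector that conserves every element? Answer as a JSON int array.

Coefficients: [5, 6, 6, 2, 4, 6]

X: 5·8+6·6 = 76 | 6·4+2·7+4·8+6·1 = 76
Q: 5·8+6·6 = 76 | 6·0+2·0+4·7+6·8 = 76
Y: 5·0+6·6 = 36 | 6·0+2·6+4·6+6·0 = 36
J: 5·4+6·3 = 38 | 6·0+2·5+4·7+6·0 = 38
R: 5·0+6·5 = 30 | 6·0+2·3+4·6+6·0 = 30
gcd(5,6,6,2,4,6) = 1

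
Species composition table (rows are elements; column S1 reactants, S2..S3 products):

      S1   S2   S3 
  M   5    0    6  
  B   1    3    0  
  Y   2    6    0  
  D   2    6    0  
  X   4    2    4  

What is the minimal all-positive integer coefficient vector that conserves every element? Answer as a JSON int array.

Coefficients: [6, 2, 5]

M: 6·5 = 30 | 2·0+5·6 = 30
B: 6·1 = 6 | 2·3+5·0 = 6
Y: 6·2 = 12 | 2·6+5·0 = 12
D: 6·2 = 12 | 2·6+5·0 = 12
X: 6·4 = 24 | 2·2+5·4 = 24
gcd(6,2,5) = 1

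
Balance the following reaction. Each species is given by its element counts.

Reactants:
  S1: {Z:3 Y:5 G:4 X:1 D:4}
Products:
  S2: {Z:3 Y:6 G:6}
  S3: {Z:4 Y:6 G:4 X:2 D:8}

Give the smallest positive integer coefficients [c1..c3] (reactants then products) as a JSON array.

Z: 6·3 = 18 | 2·3+3·4 = 18
Y: 6·5 = 30 | 2·6+3·6 = 30
G: 6·4 = 24 | 2·6+3·4 = 24
X: 6·1 = 6 | 2·0+3·2 = 6
D: 6·4 = 24 | 2·0+3·8 = 24
gcd(6,2,3) = 1

Coefficients: [6, 2, 3]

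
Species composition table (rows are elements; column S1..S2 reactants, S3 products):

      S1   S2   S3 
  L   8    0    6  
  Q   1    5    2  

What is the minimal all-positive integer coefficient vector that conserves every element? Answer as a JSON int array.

Coefficients: [3, 1, 4]

L: 3·8+1·0 = 24 | 4·6 = 24
Q: 3·1+1·5 = 8 | 4·2 = 8
gcd(3,1,4) = 1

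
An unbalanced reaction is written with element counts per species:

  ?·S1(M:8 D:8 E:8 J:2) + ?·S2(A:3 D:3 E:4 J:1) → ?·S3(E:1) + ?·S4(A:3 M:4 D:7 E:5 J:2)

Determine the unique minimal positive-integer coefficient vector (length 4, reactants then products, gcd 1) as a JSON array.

A: 1·0+2·3 = 6 | 6·0+2·3 = 6
M: 1·8+2·0 = 8 | 6·0+2·4 = 8
D: 1·8+2·3 = 14 | 6·0+2·7 = 14
E: 1·8+2·4 = 16 | 6·1+2·5 = 16
J: 1·2+2·1 = 4 | 6·0+2·2 = 4
gcd(1,2,6,2) = 1

Coefficients: [1, 2, 6, 2]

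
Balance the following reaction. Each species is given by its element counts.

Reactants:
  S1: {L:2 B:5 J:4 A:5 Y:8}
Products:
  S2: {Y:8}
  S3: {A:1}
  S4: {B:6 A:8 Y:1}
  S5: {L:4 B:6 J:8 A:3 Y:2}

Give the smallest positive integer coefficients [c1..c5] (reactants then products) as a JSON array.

Coefficients: [6, 5, 5, 2, 3]

L: 6·2 = 12 | 5·0+5·0+2·0+3·4 = 12
B: 6·5 = 30 | 5·0+5·0+2·6+3·6 = 30
J: 6·4 = 24 | 5·0+5·0+2·0+3·8 = 24
A: 6·5 = 30 | 5·0+5·1+2·8+3·3 = 30
Y: 6·8 = 48 | 5·8+5·0+2·1+3·2 = 48
gcd(6,5,5,2,3) = 1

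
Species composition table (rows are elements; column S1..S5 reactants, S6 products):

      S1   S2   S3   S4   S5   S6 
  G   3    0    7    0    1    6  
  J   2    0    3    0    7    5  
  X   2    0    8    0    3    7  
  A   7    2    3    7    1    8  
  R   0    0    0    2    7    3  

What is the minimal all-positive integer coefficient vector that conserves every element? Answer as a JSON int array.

G: 2·3+3·0+4·7+2·0+2·1 = 36 | 6·6 = 36
J: 2·2+3·0+4·3+2·0+2·7 = 30 | 6·5 = 30
X: 2·2+3·0+4·8+2·0+2·3 = 42 | 6·7 = 42
A: 2·7+3·2+4·3+2·7+2·1 = 48 | 6·8 = 48
R: 2·0+3·0+4·0+2·2+2·7 = 18 | 6·3 = 18
gcd(2,3,4,2,2,6) = 1

Coefficients: [2, 3, 4, 2, 2, 6]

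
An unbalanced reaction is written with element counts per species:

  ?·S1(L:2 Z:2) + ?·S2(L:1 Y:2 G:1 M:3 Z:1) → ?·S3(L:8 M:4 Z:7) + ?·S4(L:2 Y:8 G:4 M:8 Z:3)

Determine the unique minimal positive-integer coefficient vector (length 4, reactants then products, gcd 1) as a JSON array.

Coefficients: [3, 4, 1, 1]

L: 3·2+4·1 = 10 | 1·8+1·2 = 10
Y: 3·0+4·2 = 8 | 1·0+1·8 = 8
G: 3·0+4·1 = 4 | 1·0+1·4 = 4
M: 3·0+4·3 = 12 | 1·4+1·8 = 12
Z: 3·2+4·1 = 10 | 1·7+1·3 = 10
gcd(3,4,1,1) = 1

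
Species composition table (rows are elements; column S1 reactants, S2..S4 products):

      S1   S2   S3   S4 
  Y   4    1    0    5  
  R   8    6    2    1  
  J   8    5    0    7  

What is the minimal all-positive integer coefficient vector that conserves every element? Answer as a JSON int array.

Y: 3·4 = 12 | 2·1+5·0+2·5 = 12
R: 3·8 = 24 | 2·6+5·2+2·1 = 24
J: 3·8 = 24 | 2·5+5·0+2·7 = 24
gcd(3,2,5,2) = 1

Coefficients: [3, 2, 5, 2]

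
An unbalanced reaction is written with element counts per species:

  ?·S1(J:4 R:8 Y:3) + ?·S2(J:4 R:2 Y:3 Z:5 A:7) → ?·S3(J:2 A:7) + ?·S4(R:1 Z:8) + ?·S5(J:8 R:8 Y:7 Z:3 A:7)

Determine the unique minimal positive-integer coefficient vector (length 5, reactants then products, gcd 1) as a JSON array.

Coefficients: [2, 5, 2, 2, 3]

J: 2·4+5·4 = 28 | 2·2+2·0+3·8 = 28
R: 2·8+5·2 = 26 | 2·0+2·1+3·8 = 26
Y: 2·3+5·3 = 21 | 2·0+2·0+3·7 = 21
Z: 2·0+5·5 = 25 | 2·0+2·8+3·3 = 25
A: 2·0+5·7 = 35 | 2·7+2·0+3·7 = 35
gcd(2,5,2,2,3) = 1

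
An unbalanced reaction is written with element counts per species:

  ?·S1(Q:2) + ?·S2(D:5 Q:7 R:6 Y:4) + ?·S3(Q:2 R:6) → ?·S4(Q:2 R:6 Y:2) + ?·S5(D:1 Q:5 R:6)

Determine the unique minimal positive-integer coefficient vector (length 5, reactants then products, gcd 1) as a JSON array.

D: 5·0+1·5+6·0 = 5 | 2·0+5·1 = 5
Q: 5·2+1·7+6·2 = 29 | 2·2+5·5 = 29
R: 5·0+1·6+6·6 = 42 | 2·6+5·6 = 42
Y: 5·0+1·4+6·0 = 4 | 2·2+5·0 = 4
gcd(5,1,6,2,5) = 1

Coefficients: [5, 1, 6, 2, 5]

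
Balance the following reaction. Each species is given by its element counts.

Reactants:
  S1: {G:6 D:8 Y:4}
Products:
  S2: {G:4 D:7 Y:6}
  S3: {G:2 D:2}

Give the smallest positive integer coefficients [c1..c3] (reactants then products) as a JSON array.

Coefficients: [3, 2, 5]

G: 3·6 = 18 | 2·4+5·2 = 18
D: 3·8 = 24 | 2·7+5·2 = 24
Y: 3·4 = 12 | 2·6+5·0 = 12
gcd(3,2,5) = 1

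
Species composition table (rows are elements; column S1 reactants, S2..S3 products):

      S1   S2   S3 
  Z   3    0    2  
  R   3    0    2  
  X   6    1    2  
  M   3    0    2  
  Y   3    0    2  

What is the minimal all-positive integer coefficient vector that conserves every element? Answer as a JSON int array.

Z: 2·3 = 6 | 6·0+3·2 = 6
R: 2·3 = 6 | 6·0+3·2 = 6
X: 2·6 = 12 | 6·1+3·2 = 12
M: 2·3 = 6 | 6·0+3·2 = 6
Y: 2·3 = 6 | 6·0+3·2 = 6
gcd(2,6,3) = 1

Coefficients: [2, 6, 3]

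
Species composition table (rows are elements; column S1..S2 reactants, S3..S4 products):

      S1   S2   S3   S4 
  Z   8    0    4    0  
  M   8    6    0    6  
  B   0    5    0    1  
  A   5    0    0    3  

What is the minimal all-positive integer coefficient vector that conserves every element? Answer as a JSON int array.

Coefficients: [3, 1, 6, 5]

Z: 3·8+1·0 = 24 | 6·4+5·0 = 24
M: 3·8+1·6 = 30 | 6·0+5·6 = 30
B: 3·0+1·5 = 5 | 6·0+5·1 = 5
A: 3·5+1·0 = 15 | 6·0+5·3 = 15
gcd(3,1,6,5) = 1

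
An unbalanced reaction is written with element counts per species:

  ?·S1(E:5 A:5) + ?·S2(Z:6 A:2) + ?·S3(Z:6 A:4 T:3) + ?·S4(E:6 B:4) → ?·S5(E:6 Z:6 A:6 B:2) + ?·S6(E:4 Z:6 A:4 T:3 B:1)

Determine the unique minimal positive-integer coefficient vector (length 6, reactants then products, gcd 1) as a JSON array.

E: 4·5+5·0+2·0+3·6 = 38 | 5·6+2·4 = 38
Z: 4·0+5·6+2·6+3·0 = 42 | 5·6+2·6 = 42
A: 4·5+5·2+2·4+3·0 = 38 | 5·6+2·4 = 38
T: 4·0+5·0+2·3+3·0 = 6 | 5·0+2·3 = 6
B: 4·0+5·0+2·0+3·4 = 12 | 5·2+2·1 = 12
gcd(4,5,2,3,5,2) = 1

Coefficients: [4, 5, 2, 3, 5, 2]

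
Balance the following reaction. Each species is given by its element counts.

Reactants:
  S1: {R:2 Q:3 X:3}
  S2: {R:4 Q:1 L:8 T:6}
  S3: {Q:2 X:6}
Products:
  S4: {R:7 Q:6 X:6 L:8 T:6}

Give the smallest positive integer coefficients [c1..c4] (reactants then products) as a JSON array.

R: 6·2+4·4+1·0 = 28 | 4·7 = 28
Q: 6·3+4·1+1·2 = 24 | 4·6 = 24
X: 6·3+4·0+1·6 = 24 | 4·6 = 24
L: 6·0+4·8+1·0 = 32 | 4·8 = 32
T: 6·0+4·6+1·0 = 24 | 4·6 = 24
gcd(6,4,1,4) = 1

Coefficients: [6, 4, 1, 4]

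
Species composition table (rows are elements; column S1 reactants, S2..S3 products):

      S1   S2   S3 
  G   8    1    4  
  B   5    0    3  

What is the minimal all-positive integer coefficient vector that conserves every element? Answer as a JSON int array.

G: 3·8 = 24 | 4·1+5·4 = 24
B: 3·5 = 15 | 4·0+5·3 = 15
gcd(3,4,5) = 1

Coefficients: [3, 4, 5]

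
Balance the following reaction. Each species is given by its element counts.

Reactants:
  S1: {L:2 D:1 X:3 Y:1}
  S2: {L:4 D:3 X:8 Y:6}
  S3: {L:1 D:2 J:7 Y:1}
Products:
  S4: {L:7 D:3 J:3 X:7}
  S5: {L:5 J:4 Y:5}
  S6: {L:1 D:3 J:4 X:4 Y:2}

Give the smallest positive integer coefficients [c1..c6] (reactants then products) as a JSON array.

Coefficients: [5, 2, 5, 1, 2, 6]

L: 5·2+2·4+5·1 = 23 | 1·7+2·5+6·1 = 23
D: 5·1+2·3+5·2 = 21 | 1·3+2·0+6·3 = 21
J: 5·0+2·0+5·7 = 35 | 1·3+2·4+6·4 = 35
X: 5·3+2·8+5·0 = 31 | 1·7+2·0+6·4 = 31
Y: 5·1+2·6+5·1 = 22 | 1·0+2·5+6·2 = 22
gcd(5,2,5,1,2,6) = 1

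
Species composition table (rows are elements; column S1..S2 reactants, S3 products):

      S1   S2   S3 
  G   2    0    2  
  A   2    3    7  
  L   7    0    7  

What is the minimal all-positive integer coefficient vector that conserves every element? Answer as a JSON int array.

Coefficients: [3, 5, 3]

G: 3·2+5·0 = 6 | 3·2 = 6
A: 3·2+5·3 = 21 | 3·7 = 21
L: 3·7+5·0 = 21 | 3·7 = 21
gcd(3,5,3) = 1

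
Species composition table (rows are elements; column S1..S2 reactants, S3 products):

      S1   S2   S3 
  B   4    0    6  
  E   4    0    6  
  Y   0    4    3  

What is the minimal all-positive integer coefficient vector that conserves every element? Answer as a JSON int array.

Coefficients: [6, 3, 4]

B: 6·4+3·0 = 24 | 4·6 = 24
E: 6·4+3·0 = 24 | 4·6 = 24
Y: 6·0+3·4 = 12 | 4·3 = 12
gcd(6,3,4) = 1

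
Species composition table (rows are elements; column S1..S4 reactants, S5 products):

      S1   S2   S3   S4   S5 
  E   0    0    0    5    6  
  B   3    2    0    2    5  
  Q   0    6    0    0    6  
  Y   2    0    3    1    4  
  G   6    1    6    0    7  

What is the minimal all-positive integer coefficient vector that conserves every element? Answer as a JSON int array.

E: 1·0+5·0+4·0+6·5 = 30 | 5·6 = 30
B: 1·3+5·2+4·0+6·2 = 25 | 5·5 = 25
Q: 1·0+5·6+4·0+6·0 = 30 | 5·6 = 30
Y: 1·2+5·0+4·3+6·1 = 20 | 5·4 = 20
G: 1·6+5·1+4·6+6·0 = 35 | 5·7 = 35
gcd(1,5,4,6,5) = 1

Coefficients: [1, 5, 4, 6, 5]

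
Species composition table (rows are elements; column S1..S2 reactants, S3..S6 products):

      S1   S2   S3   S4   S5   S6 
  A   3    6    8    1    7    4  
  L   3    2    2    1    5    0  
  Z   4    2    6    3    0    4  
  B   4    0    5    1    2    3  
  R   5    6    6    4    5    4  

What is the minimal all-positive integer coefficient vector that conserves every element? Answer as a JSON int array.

A: 5·3+4·6 = 39 | 1·8+6·1+3·7+1·4 = 39
L: 5·3+4·2 = 23 | 1·2+6·1+3·5+1·0 = 23
Z: 5·4+4·2 = 28 | 1·6+6·3+3·0+1·4 = 28
B: 5·4+4·0 = 20 | 1·5+6·1+3·2+1·3 = 20
R: 5·5+4·6 = 49 | 1·6+6·4+3·5+1·4 = 49
gcd(5,4,1,6,3,1) = 1

Coefficients: [5, 4, 1, 6, 3, 1]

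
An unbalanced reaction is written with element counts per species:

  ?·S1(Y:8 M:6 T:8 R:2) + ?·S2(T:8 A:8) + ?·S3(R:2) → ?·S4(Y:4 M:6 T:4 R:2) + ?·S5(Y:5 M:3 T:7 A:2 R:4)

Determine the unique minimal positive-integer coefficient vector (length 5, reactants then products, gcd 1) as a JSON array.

Y: 3·8+1·0+6·0 = 24 | 1·4+4·5 = 24
M: 3·6+1·0+6·0 = 18 | 1·6+4·3 = 18
T: 3·8+1·8+6·0 = 32 | 1·4+4·7 = 32
A: 3·0+1·8+6·0 = 8 | 1·0+4·2 = 8
R: 3·2+1·0+6·2 = 18 | 1·2+4·4 = 18
gcd(3,1,6,1,4) = 1

Coefficients: [3, 1, 6, 1, 4]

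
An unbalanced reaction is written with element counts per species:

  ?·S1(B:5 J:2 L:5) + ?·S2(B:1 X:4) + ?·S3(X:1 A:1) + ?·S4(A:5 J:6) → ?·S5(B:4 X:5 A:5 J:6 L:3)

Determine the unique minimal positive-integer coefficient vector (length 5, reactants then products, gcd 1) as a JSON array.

Coefficients: [3, 5, 5, 4, 5]

B: 3·5+5·1+5·0+4·0 = 20 | 5·4 = 20
X: 3·0+5·4+5·1+4·0 = 25 | 5·5 = 25
A: 3·0+5·0+5·1+4·5 = 25 | 5·5 = 25
J: 3·2+5·0+5·0+4·6 = 30 | 5·6 = 30
L: 3·5+5·0+5·0+4·0 = 15 | 5·3 = 15
gcd(3,5,5,4,5) = 1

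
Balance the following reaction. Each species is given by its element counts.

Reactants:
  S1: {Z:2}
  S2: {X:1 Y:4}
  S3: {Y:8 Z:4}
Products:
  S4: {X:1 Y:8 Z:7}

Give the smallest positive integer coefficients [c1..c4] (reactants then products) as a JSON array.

Coefficients: [5, 2, 1, 2]

X: 5·0+2·1+1·0 = 2 | 2·1 = 2
Y: 5·0+2·4+1·8 = 16 | 2·8 = 16
Z: 5·2+2·0+1·4 = 14 | 2·7 = 14
gcd(5,2,1,2) = 1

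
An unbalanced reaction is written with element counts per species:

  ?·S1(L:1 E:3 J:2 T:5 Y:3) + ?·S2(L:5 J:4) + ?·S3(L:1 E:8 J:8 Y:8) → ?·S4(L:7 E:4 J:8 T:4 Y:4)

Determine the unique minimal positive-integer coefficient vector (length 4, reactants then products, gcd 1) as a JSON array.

Coefficients: [4, 6, 1, 5]

L: 4·1+6·5+1·1 = 35 | 5·7 = 35
E: 4·3+6·0+1·8 = 20 | 5·4 = 20
J: 4·2+6·4+1·8 = 40 | 5·8 = 40
T: 4·5+6·0+1·0 = 20 | 5·4 = 20
Y: 4·3+6·0+1·8 = 20 | 5·4 = 20
gcd(4,6,1,5) = 1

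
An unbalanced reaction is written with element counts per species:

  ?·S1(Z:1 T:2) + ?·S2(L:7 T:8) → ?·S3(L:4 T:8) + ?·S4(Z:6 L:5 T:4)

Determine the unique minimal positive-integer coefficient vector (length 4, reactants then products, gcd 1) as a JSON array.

Coefficients: [6, 3, 4, 1]

Z: 6·1+3·0 = 6 | 4·0+1·6 = 6
L: 6·0+3·7 = 21 | 4·4+1·5 = 21
T: 6·2+3·8 = 36 | 4·8+1·4 = 36
gcd(6,3,4,1) = 1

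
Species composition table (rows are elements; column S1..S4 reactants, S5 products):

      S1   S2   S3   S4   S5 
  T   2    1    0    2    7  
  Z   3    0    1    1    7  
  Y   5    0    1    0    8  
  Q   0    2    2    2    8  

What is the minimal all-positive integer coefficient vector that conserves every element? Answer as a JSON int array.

T: 4·2+3·1+4·0+5·2 = 21 | 3·7 = 21
Z: 4·3+3·0+4·1+5·1 = 21 | 3·7 = 21
Y: 4·5+3·0+4·1+5·0 = 24 | 3·8 = 24
Q: 4·0+3·2+4·2+5·2 = 24 | 3·8 = 24
gcd(4,3,4,5,3) = 1

Coefficients: [4, 3, 4, 5, 3]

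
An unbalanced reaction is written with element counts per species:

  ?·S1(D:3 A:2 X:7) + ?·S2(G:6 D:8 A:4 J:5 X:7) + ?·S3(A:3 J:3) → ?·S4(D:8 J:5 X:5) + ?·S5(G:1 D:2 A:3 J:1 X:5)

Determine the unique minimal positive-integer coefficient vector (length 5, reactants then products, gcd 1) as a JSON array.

G: 4·0+1·6+2·0 = 6 | 1·0+6·1 = 6
D: 4·3+1·8+2·0 = 20 | 1·8+6·2 = 20
A: 4·2+1·4+2·3 = 18 | 1·0+6·3 = 18
J: 4·0+1·5+2·3 = 11 | 1·5+6·1 = 11
X: 4·7+1·7+2·0 = 35 | 1·5+6·5 = 35
gcd(4,1,2,1,6) = 1

Coefficients: [4, 1, 2, 1, 6]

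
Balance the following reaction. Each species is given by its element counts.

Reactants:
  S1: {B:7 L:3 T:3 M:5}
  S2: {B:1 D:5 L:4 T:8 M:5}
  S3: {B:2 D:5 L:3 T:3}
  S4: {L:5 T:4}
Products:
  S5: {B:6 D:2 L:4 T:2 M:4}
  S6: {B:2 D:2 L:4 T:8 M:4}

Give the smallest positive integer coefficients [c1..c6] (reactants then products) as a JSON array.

Coefficients: [5, 3, 1, 2, 5, 5]

B: 5·7+3·1+1·2+2·0 = 40 | 5·6+5·2 = 40
D: 5·0+3·5+1·5+2·0 = 20 | 5·2+5·2 = 20
L: 5·3+3·4+1·3+2·5 = 40 | 5·4+5·4 = 40
T: 5·3+3·8+1·3+2·4 = 50 | 5·2+5·8 = 50
M: 5·5+3·5+1·0+2·0 = 40 | 5·4+5·4 = 40
gcd(5,3,1,2,5,5) = 1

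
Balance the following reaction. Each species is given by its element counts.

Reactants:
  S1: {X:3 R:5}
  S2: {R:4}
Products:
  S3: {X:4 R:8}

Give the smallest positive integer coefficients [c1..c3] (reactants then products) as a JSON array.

X: 4·3+1·0 = 12 | 3·4 = 12
R: 4·5+1·4 = 24 | 3·8 = 24
gcd(4,1,3) = 1

Coefficients: [4, 1, 3]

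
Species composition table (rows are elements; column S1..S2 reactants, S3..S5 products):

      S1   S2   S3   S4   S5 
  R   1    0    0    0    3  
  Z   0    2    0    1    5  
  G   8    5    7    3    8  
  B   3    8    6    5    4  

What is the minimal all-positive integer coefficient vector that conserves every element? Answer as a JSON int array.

R: 3·1+3·0 = 3 | 4·0+1·0+1·3 = 3
Z: 3·0+3·2 = 6 | 4·0+1·1+1·5 = 6
G: 3·8+3·5 = 39 | 4·7+1·3+1·8 = 39
B: 3·3+3·8 = 33 | 4·6+1·5+1·4 = 33
gcd(3,3,4,1,1) = 1

Coefficients: [3, 3, 4, 1, 1]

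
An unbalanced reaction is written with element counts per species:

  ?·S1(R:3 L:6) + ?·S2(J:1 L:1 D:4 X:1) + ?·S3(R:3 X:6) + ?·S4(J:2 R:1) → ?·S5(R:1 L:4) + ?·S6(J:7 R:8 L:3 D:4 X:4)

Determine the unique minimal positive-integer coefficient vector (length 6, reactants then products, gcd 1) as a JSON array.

Coefficients: [4, 2, 1, 6, 5, 2]

J: 4·0+2·1+1·0+6·2 = 14 | 5·0+2·7 = 14
R: 4·3+2·0+1·3+6·1 = 21 | 5·1+2·8 = 21
L: 4·6+2·1+1·0+6·0 = 26 | 5·4+2·3 = 26
D: 4·0+2·4+1·0+6·0 = 8 | 5·0+2·4 = 8
X: 4·0+2·1+1·6+6·0 = 8 | 5·0+2·4 = 8
gcd(4,2,1,6,5,2) = 1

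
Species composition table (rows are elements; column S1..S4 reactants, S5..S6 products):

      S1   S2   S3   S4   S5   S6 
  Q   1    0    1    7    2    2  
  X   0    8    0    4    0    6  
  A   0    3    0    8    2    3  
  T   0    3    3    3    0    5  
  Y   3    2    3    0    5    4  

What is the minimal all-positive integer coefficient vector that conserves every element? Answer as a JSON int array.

Q: 2·1+4·0+5·1+1·7 = 14 | 1·2+6·2 = 14
X: 2·0+4·8+5·0+1·4 = 36 | 1·0+6·6 = 36
A: 2·0+4·3+5·0+1·8 = 20 | 1·2+6·3 = 20
T: 2·0+4·3+5·3+1·3 = 30 | 1·0+6·5 = 30
Y: 2·3+4·2+5·3+1·0 = 29 | 1·5+6·4 = 29
gcd(2,4,5,1,1,6) = 1

Coefficients: [2, 4, 5, 1, 1, 6]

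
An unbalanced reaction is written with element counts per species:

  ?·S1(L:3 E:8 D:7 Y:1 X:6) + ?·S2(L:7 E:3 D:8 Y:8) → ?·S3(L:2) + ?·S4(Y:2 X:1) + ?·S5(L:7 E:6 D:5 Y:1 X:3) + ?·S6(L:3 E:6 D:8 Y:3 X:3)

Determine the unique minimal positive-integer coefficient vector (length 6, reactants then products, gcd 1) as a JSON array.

Coefficients: [3, 2, 2, 3, 1, 4]

L: 3·3+2·7 = 23 | 2·2+3·0+1·7+4·3 = 23
E: 3·8+2·3 = 30 | 2·0+3·0+1·6+4·6 = 30
D: 3·7+2·8 = 37 | 2·0+3·0+1·5+4·8 = 37
Y: 3·1+2·8 = 19 | 2·0+3·2+1·1+4·3 = 19
X: 3·6+2·0 = 18 | 2·0+3·1+1·3+4·3 = 18
gcd(3,2,2,3,1,4) = 1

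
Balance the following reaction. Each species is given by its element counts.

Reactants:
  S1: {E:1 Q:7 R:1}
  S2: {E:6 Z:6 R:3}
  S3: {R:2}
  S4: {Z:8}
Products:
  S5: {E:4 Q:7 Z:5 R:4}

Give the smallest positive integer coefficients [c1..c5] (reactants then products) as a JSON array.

Coefficients: [4, 2, 3, 1, 4]

E: 4·1+2·6+3·0+1·0 = 16 | 4·4 = 16
Q: 4·7+2·0+3·0+1·0 = 28 | 4·7 = 28
Z: 4·0+2·6+3·0+1·8 = 20 | 4·5 = 20
R: 4·1+2·3+3·2+1·0 = 16 | 4·4 = 16
gcd(4,2,3,1,4) = 1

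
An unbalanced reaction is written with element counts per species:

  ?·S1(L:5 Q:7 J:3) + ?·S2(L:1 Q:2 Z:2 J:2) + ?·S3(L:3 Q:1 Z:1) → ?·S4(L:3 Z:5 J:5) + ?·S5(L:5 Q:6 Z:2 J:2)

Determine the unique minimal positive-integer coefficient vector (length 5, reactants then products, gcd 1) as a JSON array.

L: 1·5+4·1+3·3 = 18 | 1·3+3·5 = 18
Q: 1·7+4·2+3·1 = 18 | 1·0+3·6 = 18
Z: 1·0+4·2+3·1 = 11 | 1·5+3·2 = 11
J: 1·3+4·2+3·0 = 11 | 1·5+3·2 = 11
gcd(1,4,3,1,3) = 1

Coefficients: [1, 4, 3, 1, 3]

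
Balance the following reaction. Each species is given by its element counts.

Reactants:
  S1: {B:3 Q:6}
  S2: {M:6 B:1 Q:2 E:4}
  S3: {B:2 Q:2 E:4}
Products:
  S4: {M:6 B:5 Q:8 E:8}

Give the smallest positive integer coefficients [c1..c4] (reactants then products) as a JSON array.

Coefficients: [2, 3, 3, 3]

M: 2·0+3·6+3·0 = 18 | 3·6 = 18
B: 2·3+3·1+3·2 = 15 | 3·5 = 15
Q: 2·6+3·2+3·2 = 24 | 3·8 = 24
E: 2·0+3·4+3·4 = 24 | 3·8 = 24
gcd(2,3,3,3) = 1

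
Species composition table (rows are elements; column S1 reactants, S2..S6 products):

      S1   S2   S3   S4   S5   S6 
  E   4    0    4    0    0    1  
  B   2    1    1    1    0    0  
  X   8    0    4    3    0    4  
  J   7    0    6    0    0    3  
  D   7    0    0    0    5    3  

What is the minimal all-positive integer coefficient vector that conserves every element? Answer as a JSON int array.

E: 6·4 = 24 | 3·0+5·4+4·0+6·0+4·1 = 24
B: 6·2 = 12 | 3·1+5·1+4·1+6·0+4·0 = 12
X: 6·8 = 48 | 3·0+5·4+4·3+6·0+4·4 = 48
J: 6·7 = 42 | 3·0+5·6+4·0+6·0+4·3 = 42
D: 6·7 = 42 | 3·0+5·0+4·0+6·5+4·3 = 42
gcd(6,3,5,4,6,4) = 1

Coefficients: [6, 3, 5, 4, 6, 4]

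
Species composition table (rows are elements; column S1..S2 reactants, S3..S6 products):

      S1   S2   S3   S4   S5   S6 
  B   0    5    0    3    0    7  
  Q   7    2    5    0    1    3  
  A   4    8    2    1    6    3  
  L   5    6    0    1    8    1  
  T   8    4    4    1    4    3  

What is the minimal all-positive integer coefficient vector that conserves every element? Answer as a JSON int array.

Coefficients: [4, 4, 5, 2, 5, 2]

B: 4·0+4·5 = 20 | 5·0+2·3+5·0+2·7 = 20
Q: 4·7+4·2 = 36 | 5·5+2·0+5·1+2·3 = 36
A: 4·4+4·8 = 48 | 5·2+2·1+5·6+2·3 = 48
L: 4·5+4·6 = 44 | 5·0+2·1+5·8+2·1 = 44
T: 4·8+4·4 = 48 | 5·4+2·1+5·4+2·3 = 48
gcd(4,4,5,2,5,2) = 1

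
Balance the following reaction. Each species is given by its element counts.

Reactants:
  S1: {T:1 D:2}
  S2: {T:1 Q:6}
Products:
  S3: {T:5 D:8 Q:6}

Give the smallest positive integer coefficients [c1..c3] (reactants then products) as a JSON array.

T: 4·1+1·1 = 5 | 1·5 = 5
D: 4·2+1·0 = 8 | 1·8 = 8
Q: 4·0+1·6 = 6 | 1·6 = 6
gcd(4,1,1) = 1

Coefficients: [4, 1, 1]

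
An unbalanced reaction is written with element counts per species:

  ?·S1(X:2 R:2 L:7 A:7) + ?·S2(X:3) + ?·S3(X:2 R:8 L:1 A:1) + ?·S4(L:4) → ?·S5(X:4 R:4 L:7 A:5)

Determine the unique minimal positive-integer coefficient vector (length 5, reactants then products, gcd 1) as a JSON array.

X: 4·2+4·3+2·2+3·0 = 24 | 6·4 = 24
R: 4·2+4·0+2·8+3·0 = 24 | 6·4 = 24
L: 4·7+4·0+2·1+3·4 = 42 | 6·7 = 42
A: 4·7+4·0+2·1+3·0 = 30 | 6·5 = 30
gcd(4,4,2,3,6) = 1

Coefficients: [4, 4, 2, 3, 6]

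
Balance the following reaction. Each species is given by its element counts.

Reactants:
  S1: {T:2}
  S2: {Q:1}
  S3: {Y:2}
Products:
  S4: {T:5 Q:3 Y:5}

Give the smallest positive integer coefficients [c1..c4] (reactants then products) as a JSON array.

Coefficients: [5, 6, 5, 2]

T: 5·2+6·0+5·0 = 10 | 2·5 = 10
Q: 5·0+6·1+5·0 = 6 | 2·3 = 6
Y: 5·0+6·0+5·2 = 10 | 2·5 = 10
gcd(5,6,5,2) = 1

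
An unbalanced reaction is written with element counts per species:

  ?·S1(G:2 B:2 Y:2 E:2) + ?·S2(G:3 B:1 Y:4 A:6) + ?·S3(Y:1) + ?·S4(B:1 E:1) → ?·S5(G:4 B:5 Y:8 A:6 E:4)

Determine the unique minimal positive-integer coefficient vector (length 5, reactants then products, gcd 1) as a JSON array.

Coefficients: [1, 2, 6, 6, 2]

G: 1·2+2·3+6·0+6·0 = 8 | 2·4 = 8
B: 1·2+2·1+6·0+6·1 = 10 | 2·5 = 10
Y: 1·2+2·4+6·1+6·0 = 16 | 2·8 = 16
A: 1·0+2·6+6·0+6·0 = 12 | 2·6 = 12
E: 1·2+2·0+6·0+6·1 = 8 | 2·4 = 8
gcd(1,2,6,6,2) = 1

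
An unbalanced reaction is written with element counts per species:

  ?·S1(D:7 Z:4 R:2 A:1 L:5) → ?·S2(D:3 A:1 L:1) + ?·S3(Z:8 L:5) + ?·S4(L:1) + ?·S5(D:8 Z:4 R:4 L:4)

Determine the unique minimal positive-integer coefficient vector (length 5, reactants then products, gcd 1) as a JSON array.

D: 4·7 = 28 | 4·3+1·0+3·0+2·8 = 28
Z: 4·4 = 16 | 4·0+1·8+3·0+2·4 = 16
R: 4·2 = 8 | 4·0+1·0+3·0+2·4 = 8
A: 4·1 = 4 | 4·1+1·0+3·0+2·0 = 4
L: 4·5 = 20 | 4·1+1·5+3·1+2·4 = 20
gcd(4,4,1,3,2) = 1

Coefficients: [4, 4, 1, 3, 2]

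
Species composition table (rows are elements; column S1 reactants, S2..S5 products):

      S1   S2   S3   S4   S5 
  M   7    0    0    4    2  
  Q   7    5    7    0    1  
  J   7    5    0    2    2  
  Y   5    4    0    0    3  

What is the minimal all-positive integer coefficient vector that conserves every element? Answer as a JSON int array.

Coefficients: [4, 2, 2, 5, 4]

M: 4·7 = 28 | 2·0+2·0+5·4+4·2 = 28
Q: 4·7 = 28 | 2·5+2·7+5·0+4·1 = 28
J: 4·7 = 28 | 2·5+2·0+5·2+4·2 = 28
Y: 4·5 = 20 | 2·4+2·0+5·0+4·3 = 20
gcd(4,2,2,5,4) = 1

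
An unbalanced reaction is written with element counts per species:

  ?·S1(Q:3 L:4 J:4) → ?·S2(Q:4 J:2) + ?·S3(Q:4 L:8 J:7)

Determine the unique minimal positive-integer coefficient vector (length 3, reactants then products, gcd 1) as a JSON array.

Coefficients: [4, 1, 2]

Q: 4·3 = 12 | 1·4+2·4 = 12
L: 4·4 = 16 | 1·0+2·8 = 16
J: 4·4 = 16 | 1·2+2·7 = 16
gcd(4,1,2) = 1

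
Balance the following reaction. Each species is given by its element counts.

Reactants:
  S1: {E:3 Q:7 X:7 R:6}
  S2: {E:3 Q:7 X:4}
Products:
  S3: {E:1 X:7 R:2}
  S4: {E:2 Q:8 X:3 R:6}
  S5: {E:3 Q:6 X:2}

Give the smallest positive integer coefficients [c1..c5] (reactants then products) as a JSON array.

Coefficients: [4, 2, 3, 3, 3]

E: 4·3+2·3 = 18 | 3·1+3·2+3·3 = 18
Q: 4·7+2·7 = 42 | 3·0+3·8+3·6 = 42
X: 4·7+2·4 = 36 | 3·7+3·3+3·2 = 36
R: 4·6+2·0 = 24 | 3·2+3·6+3·0 = 24
gcd(4,2,3,3,3) = 1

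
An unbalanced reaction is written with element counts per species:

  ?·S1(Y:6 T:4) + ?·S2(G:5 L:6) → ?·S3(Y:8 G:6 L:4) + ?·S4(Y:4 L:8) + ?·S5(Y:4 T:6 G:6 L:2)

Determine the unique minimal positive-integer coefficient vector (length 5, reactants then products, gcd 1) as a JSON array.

Y: 6·6+6·0 = 36 | 1·8+3·4+4·4 = 36
T: 6·4+6·0 = 24 | 1·0+3·0+4·6 = 24
G: 6·0+6·5 = 30 | 1·6+3·0+4·6 = 30
L: 6·0+6·6 = 36 | 1·4+3·8+4·2 = 36
gcd(6,6,1,3,4) = 1

Coefficients: [6, 6, 1, 3, 4]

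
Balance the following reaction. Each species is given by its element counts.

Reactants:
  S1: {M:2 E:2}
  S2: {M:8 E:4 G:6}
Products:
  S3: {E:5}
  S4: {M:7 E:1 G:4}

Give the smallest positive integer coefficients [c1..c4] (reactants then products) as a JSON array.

Coefficients: [5, 4, 4, 6]

M: 5·2+4·8 = 42 | 4·0+6·7 = 42
E: 5·2+4·4 = 26 | 4·5+6·1 = 26
G: 5·0+4·6 = 24 | 4·0+6·4 = 24
gcd(5,4,4,6) = 1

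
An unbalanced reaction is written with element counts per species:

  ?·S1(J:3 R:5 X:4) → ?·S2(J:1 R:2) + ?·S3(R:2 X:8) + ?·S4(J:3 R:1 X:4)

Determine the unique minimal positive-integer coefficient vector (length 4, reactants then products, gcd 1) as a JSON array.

Coefficients: [3, 6, 1, 1]

J: 3·3 = 9 | 6·1+1·0+1·3 = 9
R: 3·5 = 15 | 6·2+1·2+1·1 = 15
X: 3·4 = 12 | 6·0+1·8+1·4 = 12
gcd(3,6,1,1) = 1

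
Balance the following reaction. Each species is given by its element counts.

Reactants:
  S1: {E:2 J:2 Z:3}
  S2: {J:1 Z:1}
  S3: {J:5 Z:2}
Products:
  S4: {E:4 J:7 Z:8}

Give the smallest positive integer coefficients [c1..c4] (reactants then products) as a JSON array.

E: 6·2+4·0+1·0 = 12 | 3·4 = 12
J: 6·2+4·1+1·5 = 21 | 3·7 = 21
Z: 6·3+4·1+1·2 = 24 | 3·8 = 24
gcd(6,4,1,3) = 1

Coefficients: [6, 4, 1, 3]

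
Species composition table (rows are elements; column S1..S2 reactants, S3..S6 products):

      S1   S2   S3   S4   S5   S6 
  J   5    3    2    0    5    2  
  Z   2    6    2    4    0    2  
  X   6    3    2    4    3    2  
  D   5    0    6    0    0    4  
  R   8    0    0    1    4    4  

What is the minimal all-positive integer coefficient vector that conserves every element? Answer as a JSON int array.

Coefficients: [6, 3, 1, 4, 5, 6]

J: 6·5+3·3 = 39 | 1·2+4·0+5·5+6·2 = 39
Z: 6·2+3·6 = 30 | 1·2+4·4+5·0+6·2 = 30
X: 6·6+3·3 = 45 | 1·2+4·4+5·3+6·2 = 45
D: 6·5+3·0 = 30 | 1·6+4·0+5·0+6·4 = 30
R: 6·8+3·0 = 48 | 1·0+4·1+5·4+6·4 = 48
gcd(6,3,1,4,5,6) = 1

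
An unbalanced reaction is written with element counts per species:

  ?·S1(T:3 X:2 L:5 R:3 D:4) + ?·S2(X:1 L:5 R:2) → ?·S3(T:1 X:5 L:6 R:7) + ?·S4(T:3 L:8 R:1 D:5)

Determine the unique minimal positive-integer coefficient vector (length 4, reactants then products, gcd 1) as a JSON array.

T: 5·3+5·0 = 15 | 3·1+4·3 = 15
X: 5·2+5·1 = 15 | 3·5+4·0 = 15
L: 5·5+5·5 = 50 | 3·6+4·8 = 50
R: 5·3+5·2 = 25 | 3·7+4·1 = 25
D: 5·4+5·0 = 20 | 3·0+4·5 = 20
gcd(5,5,3,4) = 1

Coefficients: [5, 5, 3, 4]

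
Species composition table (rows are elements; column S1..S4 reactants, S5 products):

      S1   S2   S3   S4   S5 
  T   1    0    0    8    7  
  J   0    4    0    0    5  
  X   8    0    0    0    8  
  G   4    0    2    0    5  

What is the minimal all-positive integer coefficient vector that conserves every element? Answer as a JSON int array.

T: 4·1+5·0+2·0+3·8 = 28 | 4·7 = 28
J: 4·0+5·4+2·0+3·0 = 20 | 4·5 = 20
X: 4·8+5·0+2·0+3·0 = 32 | 4·8 = 32
G: 4·4+5·0+2·2+3·0 = 20 | 4·5 = 20
gcd(4,5,2,3,4) = 1

Coefficients: [4, 5, 2, 3, 4]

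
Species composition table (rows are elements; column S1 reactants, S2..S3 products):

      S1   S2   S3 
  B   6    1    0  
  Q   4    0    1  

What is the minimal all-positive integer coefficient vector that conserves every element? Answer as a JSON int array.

Coefficients: [1, 6, 4]

B: 1·6 = 6 | 6·1+4·0 = 6
Q: 1·4 = 4 | 6·0+4·1 = 4
gcd(1,6,4) = 1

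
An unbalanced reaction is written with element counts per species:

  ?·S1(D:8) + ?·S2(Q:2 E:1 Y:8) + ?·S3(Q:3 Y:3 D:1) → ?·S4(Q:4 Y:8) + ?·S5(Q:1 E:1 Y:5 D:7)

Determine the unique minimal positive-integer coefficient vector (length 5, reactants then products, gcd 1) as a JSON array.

Coefficients: [5, 6, 2, 3, 6]

Q: 5·0+6·2+2·3 = 18 | 3·4+6·1 = 18
E: 5·0+6·1+2·0 = 6 | 3·0+6·1 = 6
Y: 5·0+6·8+2·3 = 54 | 3·8+6·5 = 54
D: 5·8+6·0+2·1 = 42 | 3·0+6·7 = 42
gcd(5,6,2,3,6) = 1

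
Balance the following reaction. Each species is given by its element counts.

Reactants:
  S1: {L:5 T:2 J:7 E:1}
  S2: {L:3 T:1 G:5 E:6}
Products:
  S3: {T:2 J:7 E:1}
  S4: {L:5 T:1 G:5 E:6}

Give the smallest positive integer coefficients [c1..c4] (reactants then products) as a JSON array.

Coefficients: [2, 5, 2, 5]

L: 2·5+5·3 = 25 | 2·0+5·5 = 25
T: 2·2+5·1 = 9 | 2·2+5·1 = 9
J: 2·7+5·0 = 14 | 2·7+5·0 = 14
G: 2·0+5·5 = 25 | 2·0+5·5 = 25
E: 2·1+5·6 = 32 | 2·1+5·6 = 32
gcd(2,5,2,5) = 1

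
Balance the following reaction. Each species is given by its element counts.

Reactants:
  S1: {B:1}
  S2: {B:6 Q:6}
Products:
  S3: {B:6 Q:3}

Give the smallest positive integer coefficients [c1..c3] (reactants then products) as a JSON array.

Coefficients: [6, 1, 2]

B: 6·1+1·6 = 12 | 2·6 = 12
Q: 6·0+1·6 = 6 | 2·3 = 6
gcd(6,1,2) = 1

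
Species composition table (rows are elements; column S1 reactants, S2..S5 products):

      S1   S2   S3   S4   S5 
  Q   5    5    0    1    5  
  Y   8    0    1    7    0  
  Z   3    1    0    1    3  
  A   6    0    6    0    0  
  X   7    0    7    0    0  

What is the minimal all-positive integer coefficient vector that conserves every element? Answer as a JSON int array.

Q: 5·5 = 25 | 1·5+5·0+5·1+3·5 = 25
Y: 5·8 = 40 | 1·0+5·1+5·7+3·0 = 40
Z: 5·3 = 15 | 1·1+5·0+5·1+3·3 = 15
A: 5·6 = 30 | 1·0+5·6+5·0+3·0 = 30
X: 5·7 = 35 | 1·0+5·7+5·0+3·0 = 35
gcd(5,1,5,5,3) = 1

Coefficients: [5, 1, 5, 5, 3]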